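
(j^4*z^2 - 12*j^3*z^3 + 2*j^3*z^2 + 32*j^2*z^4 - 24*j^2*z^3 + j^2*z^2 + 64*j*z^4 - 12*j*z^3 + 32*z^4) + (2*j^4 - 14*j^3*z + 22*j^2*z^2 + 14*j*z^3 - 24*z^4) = j^4*z^2 + 2*j^4 - 12*j^3*z^3 + 2*j^3*z^2 - 14*j^3*z + 32*j^2*z^4 - 24*j^2*z^3 + 23*j^2*z^2 + 64*j*z^4 + 2*j*z^3 + 8*z^4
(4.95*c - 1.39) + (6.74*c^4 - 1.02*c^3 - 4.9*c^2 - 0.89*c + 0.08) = 6.74*c^4 - 1.02*c^3 - 4.9*c^2 + 4.06*c - 1.31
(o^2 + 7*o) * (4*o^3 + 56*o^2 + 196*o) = 4*o^5 + 84*o^4 + 588*o^3 + 1372*o^2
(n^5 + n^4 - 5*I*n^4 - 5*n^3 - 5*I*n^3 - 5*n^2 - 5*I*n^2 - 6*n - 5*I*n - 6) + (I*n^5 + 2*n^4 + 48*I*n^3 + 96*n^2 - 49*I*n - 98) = n^5 + I*n^5 + 3*n^4 - 5*I*n^4 - 5*n^3 + 43*I*n^3 + 91*n^2 - 5*I*n^2 - 6*n - 54*I*n - 104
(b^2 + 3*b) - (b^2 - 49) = 3*b + 49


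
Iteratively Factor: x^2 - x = (x)*(x - 1)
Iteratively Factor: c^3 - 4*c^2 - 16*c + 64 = (c + 4)*(c^2 - 8*c + 16) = (c - 4)*(c + 4)*(c - 4)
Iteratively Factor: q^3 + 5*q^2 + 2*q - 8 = (q + 4)*(q^2 + q - 2) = (q - 1)*(q + 4)*(q + 2)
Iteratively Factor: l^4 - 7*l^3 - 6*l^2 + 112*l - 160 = (l - 2)*(l^3 - 5*l^2 - 16*l + 80) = (l - 5)*(l - 2)*(l^2 - 16) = (l - 5)*(l - 4)*(l - 2)*(l + 4)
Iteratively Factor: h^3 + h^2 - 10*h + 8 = (h - 1)*(h^2 + 2*h - 8) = (h - 1)*(h + 4)*(h - 2)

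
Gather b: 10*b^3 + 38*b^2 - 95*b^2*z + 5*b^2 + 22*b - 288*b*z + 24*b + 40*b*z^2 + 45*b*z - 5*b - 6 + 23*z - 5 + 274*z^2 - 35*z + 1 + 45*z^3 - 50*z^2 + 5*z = 10*b^3 + b^2*(43 - 95*z) + b*(40*z^2 - 243*z + 41) + 45*z^3 + 224*z^2 - 7*z - 10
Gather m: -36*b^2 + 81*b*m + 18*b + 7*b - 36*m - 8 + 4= -36*b^2 + 25*b + m*(81*b - 36) - 4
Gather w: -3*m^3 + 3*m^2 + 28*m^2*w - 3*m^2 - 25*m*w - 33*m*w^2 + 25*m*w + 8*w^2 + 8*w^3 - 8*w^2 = -3*m^3 + 28*m^2*w - 33*m*w^2 + 8*w^3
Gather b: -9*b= -9*b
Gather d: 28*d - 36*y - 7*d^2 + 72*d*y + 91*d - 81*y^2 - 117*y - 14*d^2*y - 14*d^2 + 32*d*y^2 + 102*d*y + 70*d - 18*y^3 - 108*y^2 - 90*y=d^2*(-14*y - 21) + d*(32*y^2 + 174*y + 189) - 18*y^3 - 189*y^2 - 243*y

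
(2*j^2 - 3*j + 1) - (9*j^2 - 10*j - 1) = -7*j^2 + 7*j + 2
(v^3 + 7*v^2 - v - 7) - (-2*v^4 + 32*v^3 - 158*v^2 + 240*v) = 2*v^4 - 31*v^3 + 165*v^2 - 241*v - 7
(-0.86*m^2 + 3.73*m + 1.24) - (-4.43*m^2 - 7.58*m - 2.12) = 3.57*m^2 + 11.31*m + 3.36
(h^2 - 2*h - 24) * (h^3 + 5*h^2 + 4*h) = h^5 + 3*h^4 - 30*h^3 - 128*h^2 - 96*h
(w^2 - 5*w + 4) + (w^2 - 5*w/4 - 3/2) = 2*w^2 - 25*w/4 + 5/2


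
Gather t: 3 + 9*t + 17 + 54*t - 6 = 63*t + 14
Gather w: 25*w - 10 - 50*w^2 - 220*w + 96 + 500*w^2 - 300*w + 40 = 450*w^2 - 495*w + 126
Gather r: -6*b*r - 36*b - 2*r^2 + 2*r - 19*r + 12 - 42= -36*b - 2*r^2 + r*(-6*b - 17) - 30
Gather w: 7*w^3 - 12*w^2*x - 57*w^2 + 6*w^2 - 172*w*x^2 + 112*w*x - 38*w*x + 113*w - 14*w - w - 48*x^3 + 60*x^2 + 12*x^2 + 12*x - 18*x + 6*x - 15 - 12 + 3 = 7*w^3 + w^2*(-12*x - 51) + w*(-172*x^2 + 74*x + 98) - 48*x^3 + 72*x^2 - 24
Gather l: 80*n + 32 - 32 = 80*n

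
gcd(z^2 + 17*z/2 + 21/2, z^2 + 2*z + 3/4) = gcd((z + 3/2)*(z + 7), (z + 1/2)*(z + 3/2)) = z + 3/2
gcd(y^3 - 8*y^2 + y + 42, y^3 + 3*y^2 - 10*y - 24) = y^2 - y - 6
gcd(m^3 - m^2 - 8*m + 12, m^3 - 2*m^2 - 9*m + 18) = m^2 + m - 6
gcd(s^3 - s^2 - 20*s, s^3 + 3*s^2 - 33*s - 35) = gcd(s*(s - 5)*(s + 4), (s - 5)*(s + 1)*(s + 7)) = s - 5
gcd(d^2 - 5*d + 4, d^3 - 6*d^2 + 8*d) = d - 4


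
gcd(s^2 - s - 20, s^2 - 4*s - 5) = s - 5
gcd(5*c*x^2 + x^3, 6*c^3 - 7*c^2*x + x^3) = 1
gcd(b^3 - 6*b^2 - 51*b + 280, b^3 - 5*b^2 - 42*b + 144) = b - 8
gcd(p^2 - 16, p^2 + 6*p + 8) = p + 4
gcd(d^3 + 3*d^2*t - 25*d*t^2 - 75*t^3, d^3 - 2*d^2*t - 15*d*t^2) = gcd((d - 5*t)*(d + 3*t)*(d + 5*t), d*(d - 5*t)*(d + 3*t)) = -d^2 + 2*d*t + 15*t^2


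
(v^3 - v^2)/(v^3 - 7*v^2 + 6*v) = v/(v - 6)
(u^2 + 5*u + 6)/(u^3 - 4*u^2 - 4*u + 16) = (u + 3)/(u^2 - 6*u + 8)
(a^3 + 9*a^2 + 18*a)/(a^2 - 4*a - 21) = a*(a + 6)/(a - 7)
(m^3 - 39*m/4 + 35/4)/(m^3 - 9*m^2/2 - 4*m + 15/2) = (4*m^2 + 4*m - 35)/(2*(2*m^2 - 7*m - 15))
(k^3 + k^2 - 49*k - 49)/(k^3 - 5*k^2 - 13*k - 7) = (k + 7)/(k + 1)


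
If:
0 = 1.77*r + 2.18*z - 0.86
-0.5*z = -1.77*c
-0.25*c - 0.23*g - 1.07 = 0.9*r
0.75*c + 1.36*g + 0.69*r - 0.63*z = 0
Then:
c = 0.50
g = 1.40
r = -1.68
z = 1.76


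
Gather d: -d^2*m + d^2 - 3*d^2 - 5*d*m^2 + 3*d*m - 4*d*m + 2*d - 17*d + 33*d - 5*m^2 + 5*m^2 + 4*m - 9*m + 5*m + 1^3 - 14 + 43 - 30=d^2*(-m - 2) + d*(-5*m^2 - m + 18)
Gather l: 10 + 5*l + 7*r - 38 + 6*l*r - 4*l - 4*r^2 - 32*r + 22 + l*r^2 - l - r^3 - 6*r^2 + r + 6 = l*(r^2 + 6*r) - r^3 - 10*r^2 - 24*r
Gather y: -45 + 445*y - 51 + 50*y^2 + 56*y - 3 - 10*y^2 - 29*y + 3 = 40*y^2 + 472*y - 96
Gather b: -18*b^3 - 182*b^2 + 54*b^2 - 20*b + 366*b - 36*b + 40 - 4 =-18*b^3 - 128*b^2 + 310*b + 36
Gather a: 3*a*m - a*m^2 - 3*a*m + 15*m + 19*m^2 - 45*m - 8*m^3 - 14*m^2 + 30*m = -a*m^2 - 8*m^3 + 5*m^2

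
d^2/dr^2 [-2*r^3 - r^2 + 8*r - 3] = -12*r - 2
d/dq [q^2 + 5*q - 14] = 2*q + 5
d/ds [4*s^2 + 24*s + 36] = 8*s + 24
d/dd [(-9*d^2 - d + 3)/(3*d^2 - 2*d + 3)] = 3*(7*d^2 - 24*d + 1)/(9*d^4 - 12*d^3 + 22*d^2 - 12*d + 9)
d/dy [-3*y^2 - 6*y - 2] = -6*y - 6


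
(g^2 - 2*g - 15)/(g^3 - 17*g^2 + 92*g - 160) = (g + 3)/(g^2 - 12*g + 32)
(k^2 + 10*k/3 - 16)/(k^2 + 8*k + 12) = (k - 8/3)/(k + 2)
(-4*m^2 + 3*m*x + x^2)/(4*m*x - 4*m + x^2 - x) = (-m + x)/(x - 1)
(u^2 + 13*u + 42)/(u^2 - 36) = (u + 7)/(u - 6)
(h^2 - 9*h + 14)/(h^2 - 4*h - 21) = (h - 2)/(h + 3)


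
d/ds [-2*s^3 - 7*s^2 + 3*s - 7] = -6*s^2 - 14*s + 3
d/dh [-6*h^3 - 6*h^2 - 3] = 6*h*(-3*h - 2)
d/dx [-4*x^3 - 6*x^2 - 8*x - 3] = -12*x^2 - 12*x - 8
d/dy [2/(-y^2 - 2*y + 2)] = 4*(y + 1)/(y^2 + 2*y - 2)^2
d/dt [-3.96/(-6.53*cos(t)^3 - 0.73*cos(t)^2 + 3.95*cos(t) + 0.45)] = (77.5764*cos(t)^2 + 5.7816*cos(t) - 15.642)*sin(t)/(6.53*cos(t)^3 + 0.73*cos(t)^2 - 3.95*cos(t) - 0.45)^2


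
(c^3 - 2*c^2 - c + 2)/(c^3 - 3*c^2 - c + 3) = (c - 2)/(c - 3)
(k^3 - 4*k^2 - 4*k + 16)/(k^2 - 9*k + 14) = (k^2 - 2*k - 8)/(k - 7)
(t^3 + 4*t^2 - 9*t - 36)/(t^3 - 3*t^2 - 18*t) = (t^2 + t - 12)/(t*(t - 6))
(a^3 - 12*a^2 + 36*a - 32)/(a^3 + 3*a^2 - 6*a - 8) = (a^2 - 10*a + 16)/(a^2 + 5*a + 4)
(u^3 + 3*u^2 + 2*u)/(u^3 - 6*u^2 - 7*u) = (u + 2)/(u - 7)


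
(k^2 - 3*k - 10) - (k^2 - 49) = 39 - 3*k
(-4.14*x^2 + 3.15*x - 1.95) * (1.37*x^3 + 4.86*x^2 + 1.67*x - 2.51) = -5.6718*x^5 - 15.8049*x^4 + 5.7237*x^3 + 6.1749*x^2 - 11.163*x + 4.8945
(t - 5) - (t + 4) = -9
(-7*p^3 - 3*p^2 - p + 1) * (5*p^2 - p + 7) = -35*p^5 - 8*p^4 - 51*p^3 - 15*p^2 - 8*p + 7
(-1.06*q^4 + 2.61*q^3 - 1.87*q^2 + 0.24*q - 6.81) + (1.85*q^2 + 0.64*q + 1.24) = -1.06*q^4 + 2.61*q^3 - 0.02*q^2 + 0.88*q - 5.57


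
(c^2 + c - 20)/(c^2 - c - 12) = (c + 5)/(c + 3)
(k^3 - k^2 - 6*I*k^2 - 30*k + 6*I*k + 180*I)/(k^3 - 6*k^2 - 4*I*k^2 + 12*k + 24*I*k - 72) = (k + 5)/(k + 2*I)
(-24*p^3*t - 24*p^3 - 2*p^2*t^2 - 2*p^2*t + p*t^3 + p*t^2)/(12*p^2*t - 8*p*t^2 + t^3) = p*(-4*p*t - 4*p - t^2 - t)/(t*(2*p - t))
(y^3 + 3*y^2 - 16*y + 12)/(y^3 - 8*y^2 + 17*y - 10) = (y + 6)/(y - 5)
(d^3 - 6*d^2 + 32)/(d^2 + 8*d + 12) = (d^2 - 8*d + 16)/(d + 6)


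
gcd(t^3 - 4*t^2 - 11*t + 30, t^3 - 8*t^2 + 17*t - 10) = t^2 - 7*t + 10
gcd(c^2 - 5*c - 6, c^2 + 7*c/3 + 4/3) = c + 1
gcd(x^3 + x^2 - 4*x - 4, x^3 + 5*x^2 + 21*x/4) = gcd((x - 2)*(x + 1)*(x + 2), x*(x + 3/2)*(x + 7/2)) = 1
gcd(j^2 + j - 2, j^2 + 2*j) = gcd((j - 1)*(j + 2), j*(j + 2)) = j + 2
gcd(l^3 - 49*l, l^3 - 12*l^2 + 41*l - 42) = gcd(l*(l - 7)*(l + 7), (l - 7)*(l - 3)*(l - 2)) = l - 7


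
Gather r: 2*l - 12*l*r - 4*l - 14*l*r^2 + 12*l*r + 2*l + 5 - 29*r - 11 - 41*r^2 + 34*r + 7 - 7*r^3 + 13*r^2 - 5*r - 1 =-7*r^3 + r^2*(-14*l - 28)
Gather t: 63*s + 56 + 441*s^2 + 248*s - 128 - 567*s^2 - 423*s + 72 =-126*s^2 - 112*s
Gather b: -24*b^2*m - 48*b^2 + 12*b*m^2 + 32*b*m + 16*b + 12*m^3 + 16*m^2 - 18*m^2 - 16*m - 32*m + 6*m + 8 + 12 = b^2*(-24*m - 48) + b*(12*m^2 + 32*m + 16) + 12*m^3 - 2*m^2 - 42*m + 20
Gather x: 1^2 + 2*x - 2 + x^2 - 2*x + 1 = x^2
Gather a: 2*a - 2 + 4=2*a + 2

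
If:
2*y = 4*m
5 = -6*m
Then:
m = -5/6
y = -5/3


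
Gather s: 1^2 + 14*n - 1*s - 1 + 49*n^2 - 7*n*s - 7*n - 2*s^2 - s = 49*n^2 + 7*n - 2*s^2 + s*(-7*n - 2)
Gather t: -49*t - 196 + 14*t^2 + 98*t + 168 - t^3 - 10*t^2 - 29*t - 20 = -t^3 + 4*t^2 + 20*t - 48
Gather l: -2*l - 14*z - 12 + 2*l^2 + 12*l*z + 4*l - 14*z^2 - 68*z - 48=2*l^2 + l*(12*z + 2) - 14*z^2 - 82*z - 60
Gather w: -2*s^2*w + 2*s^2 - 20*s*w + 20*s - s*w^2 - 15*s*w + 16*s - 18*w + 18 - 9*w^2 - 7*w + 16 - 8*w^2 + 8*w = 2*s^2 + 36*s + w^2*(-s - 17) + w*(-2*s^2 - 35*s - 17) + 34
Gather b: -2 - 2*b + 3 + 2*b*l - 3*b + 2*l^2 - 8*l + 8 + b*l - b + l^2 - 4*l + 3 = b*(3*l - 6) + 3*l^2 - 12*l + 12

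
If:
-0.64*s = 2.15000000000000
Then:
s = -3.36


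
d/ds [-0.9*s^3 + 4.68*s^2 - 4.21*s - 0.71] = -2.7*s^2 + 9.36*s - 4.21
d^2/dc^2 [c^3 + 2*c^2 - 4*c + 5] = 6*c + 4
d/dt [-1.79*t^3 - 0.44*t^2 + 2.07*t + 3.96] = -5.37*t^2 - 0.88*t + 2.07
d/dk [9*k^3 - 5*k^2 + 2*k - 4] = 27*k^2 - 10*k + 2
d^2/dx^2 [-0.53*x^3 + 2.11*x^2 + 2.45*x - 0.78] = 4.22 - 3.18*x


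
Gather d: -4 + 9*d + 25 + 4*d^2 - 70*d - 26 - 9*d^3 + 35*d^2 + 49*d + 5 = -9*d^3 + 39*d^2 - 12*d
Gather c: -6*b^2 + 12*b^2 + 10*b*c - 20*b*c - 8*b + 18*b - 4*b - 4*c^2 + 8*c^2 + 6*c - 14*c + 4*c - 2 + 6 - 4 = 6*b^2 + 6*b + 4*c^2 + c*(-10*b - 4)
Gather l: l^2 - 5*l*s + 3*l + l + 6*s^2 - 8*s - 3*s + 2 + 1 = l^2 + l*(4 - 5*s) + 6*s^2 - 11*s + 3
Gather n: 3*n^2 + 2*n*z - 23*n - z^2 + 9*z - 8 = 3*n^2 + n*(2*z - 23) - z^2 + 9*z - 8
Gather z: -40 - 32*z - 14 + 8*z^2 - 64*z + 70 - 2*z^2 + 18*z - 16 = 6*z^2 - 78*z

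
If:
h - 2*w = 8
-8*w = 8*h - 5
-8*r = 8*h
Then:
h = 37/12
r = -37/12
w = -59/24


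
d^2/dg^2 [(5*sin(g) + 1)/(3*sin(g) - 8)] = 43*(-3*sin(g)^2 - 8*sin(g) + 6)/(3*sin(g) - 8)^3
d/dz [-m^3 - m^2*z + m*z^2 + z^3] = -m^2 + 2*m*z + 3*z^2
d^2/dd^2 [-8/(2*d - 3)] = -64/(2*d - 3)^3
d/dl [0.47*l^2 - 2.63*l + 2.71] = 0.94*l - 2.63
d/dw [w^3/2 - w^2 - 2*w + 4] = 3*w^2/2 - 2*w - 2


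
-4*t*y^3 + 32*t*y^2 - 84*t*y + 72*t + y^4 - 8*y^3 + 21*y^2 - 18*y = (-4*t + y)*(y - 3)^2*(y - 2)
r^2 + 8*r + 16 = (r + 4)^2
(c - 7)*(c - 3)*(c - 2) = c^3 - 12*c^2 + 41*c - 42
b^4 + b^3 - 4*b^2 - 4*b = b*(b - 2)*(b + 1)*(b + 2)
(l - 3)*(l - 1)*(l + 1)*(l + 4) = l^4 + l^3 - 13*l^2 - l + 12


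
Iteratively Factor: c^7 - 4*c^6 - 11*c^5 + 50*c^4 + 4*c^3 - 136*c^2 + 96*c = (c - 2)*(c^6 - 2*c^5 - 15*c^4 + 20*c^3 + 44*c^2 - 48*c) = (c - 4)*(c - 2)*(c^5 + 2*c^4 - 7*c^3 - 8*c^2 + 12*c) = (c - 4)*(c - 2)*(c + 3)*(c^4 - c^3 - 4*c^2 + 4*c) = (c - 4)*(c - 2)^2*(c + 3)*(c^3 + c^2 - 2*c) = c*(c - 4)*(c - 2)^2*(c + 3)*(c^2 + c - 2) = c*(c - 4)*(c - 2)^2*(c - 1)*(c + 3)*(c + 2)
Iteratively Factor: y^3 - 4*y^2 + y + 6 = (y + 1)*(y^2 - 5*y + 6) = (y - 3)*(y + 1)*(y - 2)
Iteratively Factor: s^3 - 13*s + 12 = (s + 4)*(s^2 - 4*s + 3) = (s - 1)*(s + 4)*(s - 3)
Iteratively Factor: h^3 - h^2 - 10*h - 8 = (h - 4)*(h^2 + 3*h + 2) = (h - 4)*(h + 2)*(h + 1)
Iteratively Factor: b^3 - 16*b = (b - 4)*(b^2 + 4*b) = b*(b - 4)*(b + 4)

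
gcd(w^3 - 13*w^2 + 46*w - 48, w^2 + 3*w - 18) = w - 3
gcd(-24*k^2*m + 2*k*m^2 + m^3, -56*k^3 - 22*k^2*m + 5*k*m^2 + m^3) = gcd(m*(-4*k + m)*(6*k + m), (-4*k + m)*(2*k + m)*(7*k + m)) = 4*k - m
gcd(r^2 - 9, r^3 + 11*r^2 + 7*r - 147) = r - 3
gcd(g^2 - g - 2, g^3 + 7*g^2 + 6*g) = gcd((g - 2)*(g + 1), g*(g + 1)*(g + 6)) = g + 1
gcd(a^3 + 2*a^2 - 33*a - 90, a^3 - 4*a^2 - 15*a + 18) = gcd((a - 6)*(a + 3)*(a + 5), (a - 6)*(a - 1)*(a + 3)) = a^2 - 3*a - 18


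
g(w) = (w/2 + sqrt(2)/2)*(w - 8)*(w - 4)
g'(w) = (w/2 + sqrt(2)/2)*(w - 8) + (w/2 + sqrt(2)/2)*(w - 4) + (w - 8)*(w - 4)/2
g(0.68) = 25.45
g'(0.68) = 1.01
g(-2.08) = -20.40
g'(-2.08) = 36.02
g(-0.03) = 22.40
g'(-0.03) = 7.83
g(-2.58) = -40.58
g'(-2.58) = 44.81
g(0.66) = 25.43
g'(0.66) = 1.18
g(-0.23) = 20.61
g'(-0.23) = 10.03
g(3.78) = 2.41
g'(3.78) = -11.07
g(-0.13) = 21.56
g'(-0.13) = 8.92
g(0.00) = 22.63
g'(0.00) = 7.51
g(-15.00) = -2968.49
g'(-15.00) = 503.80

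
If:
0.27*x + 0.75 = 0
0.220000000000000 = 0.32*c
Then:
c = 0.69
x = -2.78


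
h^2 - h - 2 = (h - 2)*(h + 1)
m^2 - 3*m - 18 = (m - 6)*(m + 3)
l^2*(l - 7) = l^3 - 7*l^2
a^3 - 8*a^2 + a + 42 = (a - 7)*(a - 3)*(a + 2)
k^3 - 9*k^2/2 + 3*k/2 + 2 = (k - 4)*(k - 1)*(k + 1/2)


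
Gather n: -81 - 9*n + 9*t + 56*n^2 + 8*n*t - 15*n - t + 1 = 56*n^2 + n*(8*t - 24) + 8*t - 80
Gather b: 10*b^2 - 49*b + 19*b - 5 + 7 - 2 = 10*b^2 - 30*b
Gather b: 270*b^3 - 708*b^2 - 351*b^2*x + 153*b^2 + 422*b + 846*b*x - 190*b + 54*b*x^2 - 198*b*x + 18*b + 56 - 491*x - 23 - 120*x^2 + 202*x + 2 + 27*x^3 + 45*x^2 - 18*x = 270*b^3 + b^2*(-351*x - 555) + b*(54*x^2 + 648*x + 250) + 27*x^3 - 75*x^2 - 307*x + 35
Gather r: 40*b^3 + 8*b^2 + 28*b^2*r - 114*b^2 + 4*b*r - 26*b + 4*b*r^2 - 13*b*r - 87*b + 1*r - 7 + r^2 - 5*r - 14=40*b^3 - 106*b^2 - 113*b + r^2*(4*b + 1) + r*(28*b^2 - 9*b - 4) - 21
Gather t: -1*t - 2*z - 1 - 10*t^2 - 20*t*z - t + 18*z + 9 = -10*t^2 + t*(-20*z - 2) + 16*z + 8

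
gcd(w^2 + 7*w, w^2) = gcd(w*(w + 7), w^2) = w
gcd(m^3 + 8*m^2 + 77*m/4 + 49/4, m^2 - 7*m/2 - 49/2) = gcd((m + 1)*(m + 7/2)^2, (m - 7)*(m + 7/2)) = m + 7/2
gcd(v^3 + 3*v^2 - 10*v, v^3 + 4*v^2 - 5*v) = v^2 + 5*v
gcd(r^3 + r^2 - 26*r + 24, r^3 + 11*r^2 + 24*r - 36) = r^2 + 5*r - 6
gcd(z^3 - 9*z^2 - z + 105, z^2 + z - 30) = z - 5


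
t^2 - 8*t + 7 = (t - 7)*(t - 1)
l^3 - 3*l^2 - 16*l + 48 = (l - 4)*(l - 3)*(l + 4)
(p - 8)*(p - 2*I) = p^2 - 8*p - 2*I*p + 16*I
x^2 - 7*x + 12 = (x - 4)*(x - 3)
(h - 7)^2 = h^2 - 14*h + 49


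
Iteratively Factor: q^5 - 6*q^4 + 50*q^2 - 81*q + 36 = (q - 4)*(q^4 - 2*q^3 - 8*q^2 + 18*q - 9) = (q - 4)*(q - 3)*(q^3 + q^2 - 5*q + 3) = (q - 4)*(q - 3)*(q + 3)*(q^2 - 2*q + 1) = (q - 4)*(q - 3)*(q - 1)*(q + 3)*(q - 1)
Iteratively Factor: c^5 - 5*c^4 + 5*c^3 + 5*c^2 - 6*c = (c)*(c^4 - 5*c^3 + 5*c^2 + 5*c - 6) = c*(c - 2)*(c^3 - 3*c^2 - c + 3) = c*(c - 3)*(c - 2)*(c^2 - 1) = c*(c - 3)*(c - 2)*(c + 1)*(c - 1)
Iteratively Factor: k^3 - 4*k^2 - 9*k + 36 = (k + 3)*(k^2 - 7*k + 12) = (k - 4)*(k + 3)*(k - 3)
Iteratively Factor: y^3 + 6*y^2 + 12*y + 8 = (y + 2)*(y^2 + 4*y + 4) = (y + 2)^2*(y + 2)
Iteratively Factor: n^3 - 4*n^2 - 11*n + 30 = (n - 5)*(n^2 + n - 6) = (n - 5)*(n - 2)*(n + 3)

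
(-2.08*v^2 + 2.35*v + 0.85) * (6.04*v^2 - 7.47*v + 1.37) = -12.5632*v^4 + 29.7316*v^3 - 15.2701*v^2 - 3.13*v + 1.1645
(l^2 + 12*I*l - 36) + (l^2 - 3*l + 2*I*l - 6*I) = 2*l^2 - 3*l + 14*I*l - 36 - 6*I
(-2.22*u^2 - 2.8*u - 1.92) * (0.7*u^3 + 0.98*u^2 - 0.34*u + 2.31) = -1.554*u^5 - 4.1356*u^4 - 3.3332*u^3 - 6.0578*u^2 - 5.8152*u - 4.4352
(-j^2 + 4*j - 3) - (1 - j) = -j^2 + 5*j - 4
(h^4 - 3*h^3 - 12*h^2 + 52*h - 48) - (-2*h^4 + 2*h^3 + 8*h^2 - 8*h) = 3*h^4 - 5*h^3 - 20*h^2 + 60*h - 48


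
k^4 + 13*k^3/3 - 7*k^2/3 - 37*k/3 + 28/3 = (k - 1)^2*(k + 7/3)*(k + 4)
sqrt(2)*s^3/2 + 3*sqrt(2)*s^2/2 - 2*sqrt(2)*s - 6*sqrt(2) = (s - 2)*(s + 3)*(sqrt(2)*s/2 + sqrt(2))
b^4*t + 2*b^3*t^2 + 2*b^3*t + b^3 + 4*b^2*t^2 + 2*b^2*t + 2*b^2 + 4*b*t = b*(b + 2)*(b + 2*t)*(b*t + 1)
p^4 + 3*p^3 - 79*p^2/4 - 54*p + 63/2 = (p - 1/2)*(p + 7/2)*(p - 3*sqrt(2))*(p + 3*sqrt(2))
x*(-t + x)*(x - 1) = -t*x^2 + t*x + x^3 - x^2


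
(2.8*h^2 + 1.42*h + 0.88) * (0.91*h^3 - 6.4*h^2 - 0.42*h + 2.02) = 2.548*h^5 - 16.6278*h^4 - 9.4632*h^3 - 0.572400000000001*h^2 + 2.4988*h + 1.7776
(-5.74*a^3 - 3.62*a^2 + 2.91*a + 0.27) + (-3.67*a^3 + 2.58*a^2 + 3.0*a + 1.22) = -9.41*a^3 - 1.04*a^2 + 5.91*a + 1.49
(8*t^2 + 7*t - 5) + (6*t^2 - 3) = 14*t^2 + 7*t - 8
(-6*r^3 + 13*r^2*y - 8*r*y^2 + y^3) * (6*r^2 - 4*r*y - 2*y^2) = -36*r^5 + 102*r^4*y - 88*r^3*y^2 + 12*r^2*y^3 + 12*r*y^4 - 2*y^5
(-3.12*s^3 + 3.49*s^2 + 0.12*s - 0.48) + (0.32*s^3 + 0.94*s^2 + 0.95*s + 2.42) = -2.8*s^3 + 4.43*s^2 + 1.07*s + 1.94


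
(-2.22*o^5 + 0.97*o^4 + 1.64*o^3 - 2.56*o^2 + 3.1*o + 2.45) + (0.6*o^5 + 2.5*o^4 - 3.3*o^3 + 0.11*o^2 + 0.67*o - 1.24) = -1.62*o^5 + 3.47*o^4 - 1.66*o^3 - 2.45*o^2 + 3.77*o + 1.21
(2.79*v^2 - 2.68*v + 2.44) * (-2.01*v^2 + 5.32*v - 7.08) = -5.6079*v^4 + 20.2296*v^3 - 38.9152*v^2 + 31.9552*v - 17.2752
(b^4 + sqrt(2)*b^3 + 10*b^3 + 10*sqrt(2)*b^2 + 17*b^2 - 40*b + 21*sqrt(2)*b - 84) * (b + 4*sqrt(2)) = b^5 + 5*sqrt(2)*b^4 + 10*b^4 + 25*b^3 + 50*sqrt(2)*b^3 + 40*b^2 + 89*sqrt(2)*b^2 - 160*sqrt(2)*b + 84*b - 336*sqrt(2)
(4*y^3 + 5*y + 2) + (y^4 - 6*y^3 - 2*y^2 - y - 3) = y^4 - 2*y^3 - 2*y^2 + 4*y - 1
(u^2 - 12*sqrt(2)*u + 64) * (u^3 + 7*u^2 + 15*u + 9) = u^5 - 12*sqrt(2)*u^4 + 7*u^4 - 84*sqrt(2)*u^3 + 79*u^3 - 180*sqrt(2)*u^2 + 457*u^2 - 108*sqrt(2)*u + 960*u + 576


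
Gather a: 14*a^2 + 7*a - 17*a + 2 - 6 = 14*a^2 - 10*a - 4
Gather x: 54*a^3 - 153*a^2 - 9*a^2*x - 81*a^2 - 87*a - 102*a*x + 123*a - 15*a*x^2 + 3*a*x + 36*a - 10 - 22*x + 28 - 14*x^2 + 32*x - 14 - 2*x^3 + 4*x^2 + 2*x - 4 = 54*a^3 - 234*a^2 + 72*a - 2*x^3 + x^2*(-15*a - 10) + x*(-9*a^2 - 99*a + 12)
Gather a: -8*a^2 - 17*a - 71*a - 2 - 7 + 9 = -8*a^2 - 88*a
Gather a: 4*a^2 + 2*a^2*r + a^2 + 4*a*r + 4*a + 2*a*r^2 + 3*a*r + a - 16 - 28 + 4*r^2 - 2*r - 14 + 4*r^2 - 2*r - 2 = a^2*(2*r + 5) + a*(2*r^2 + 7*r + 5) + 8*r^2 - 4*r - 60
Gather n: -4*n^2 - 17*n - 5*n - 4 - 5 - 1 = -4*n^2 - 22*n - 10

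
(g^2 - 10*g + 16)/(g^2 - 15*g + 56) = (g - 2)/(g - 7)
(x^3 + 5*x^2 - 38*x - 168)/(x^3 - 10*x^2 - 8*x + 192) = (x + 7)/(x - 8)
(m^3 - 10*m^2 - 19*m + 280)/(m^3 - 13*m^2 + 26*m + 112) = (m + 5)/(m + 2)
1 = 1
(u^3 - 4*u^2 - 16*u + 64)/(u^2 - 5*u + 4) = (u^2 - 16)/(u - 1)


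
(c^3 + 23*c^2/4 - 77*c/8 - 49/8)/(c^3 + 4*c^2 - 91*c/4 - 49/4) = (4*c - 7)/(2*(2*c - 7))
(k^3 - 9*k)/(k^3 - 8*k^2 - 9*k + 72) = k/(k - 8)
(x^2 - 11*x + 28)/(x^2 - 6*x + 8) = (x - 7)/(x - 2)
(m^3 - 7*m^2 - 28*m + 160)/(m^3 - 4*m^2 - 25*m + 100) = (m - 8)/(m - 5)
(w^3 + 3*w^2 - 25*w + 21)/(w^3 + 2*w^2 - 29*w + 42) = (w - 1)/(w - 2)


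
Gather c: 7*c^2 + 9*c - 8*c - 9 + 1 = 7*c^2 + c - 8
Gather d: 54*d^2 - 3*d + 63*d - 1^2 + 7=54*d^2 + 60*d + 6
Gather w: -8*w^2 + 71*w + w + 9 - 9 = -8*w^2 + 72*w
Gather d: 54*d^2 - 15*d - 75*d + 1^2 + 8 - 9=54*d^2 - 90*d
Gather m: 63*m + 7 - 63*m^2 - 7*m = -63*m^2 + 56*m + 7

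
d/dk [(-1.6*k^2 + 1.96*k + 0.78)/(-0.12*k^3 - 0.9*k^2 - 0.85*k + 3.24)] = (-0.192*k^4 + 0.4704*k^3 + 3.4048*k^2 - 8.964*k + 7.0134)/(0.0144*k^6 + 0.216*k^5 + 1.014*k^4 + 0.7524*k^3 - 5.1095*k^2 - 5.508*k + 10.4976)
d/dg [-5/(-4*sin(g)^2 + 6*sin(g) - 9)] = 10*(3 - 4*sin(g))*cos(g)/(4*sin(g)^2 - 6*sin(g) + 9)^2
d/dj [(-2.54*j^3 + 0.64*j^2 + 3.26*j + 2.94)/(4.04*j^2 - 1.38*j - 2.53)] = (-10.2616*j^4 + 7.0104*j^3 + 5.225*j^2 - 26.9936*j - 4.1906)/(16.3216*j^4 - 11.1504*j^3 - 18.538*j^2 + 6.9828*j + 6.4009)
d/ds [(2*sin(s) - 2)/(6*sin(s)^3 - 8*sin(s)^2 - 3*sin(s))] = 2*(-12*sin(s)^3 + 26*sin(s)^2 - 16*sin(s) - 3)*cos(s)/((8*sin(s) + 3*cos(2*s))^2*sin(s)^2)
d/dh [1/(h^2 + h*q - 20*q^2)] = (-2*h - q)/(h^2 + h*q - 20*q^2)^2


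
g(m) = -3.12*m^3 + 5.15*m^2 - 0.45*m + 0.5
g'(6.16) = -292.17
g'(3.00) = -53.79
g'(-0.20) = -2.88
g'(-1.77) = -48.00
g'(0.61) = 2.35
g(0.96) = 2.05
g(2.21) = -9.02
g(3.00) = -38.74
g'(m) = -9.36*m^2 + 10.3*m - 0.45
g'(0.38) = 2.11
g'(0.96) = 0.81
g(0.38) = 0.90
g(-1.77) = 34.73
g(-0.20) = 0.82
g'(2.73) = -42.09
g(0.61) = 1.43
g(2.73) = -25.83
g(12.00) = -4654.66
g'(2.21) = -23.40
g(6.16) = -536.14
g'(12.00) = -1224.69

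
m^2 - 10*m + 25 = (m - 5)^2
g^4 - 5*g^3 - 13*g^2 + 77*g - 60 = (g - 5)*(g - 3)*(g - 1)*(g + 4)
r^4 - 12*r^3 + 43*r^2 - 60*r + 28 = (r - 7)*(r - 2)^2*(r - 1)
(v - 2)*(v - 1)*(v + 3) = v^3 - 7*v + 6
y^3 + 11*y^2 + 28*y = y*(y + 4)*(y + 7)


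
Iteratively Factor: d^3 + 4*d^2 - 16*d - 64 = (d - 4)*(d^2 + 8*d + 16) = (d - 4)*(d + 4)*(d + 4)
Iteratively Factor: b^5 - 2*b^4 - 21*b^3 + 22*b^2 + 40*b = (b + 4)*(b^4 - 6*b^3 + 3*b^2 + 10*b) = (b + 1)*(b + 4)*(b^3 - 7*b^2 + 10*b) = b*(b + 1)*(b + 4)*(b^2 - 7*b + 10) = b*(b - 2)*(b + 1)*(b + 4)*(b - 5)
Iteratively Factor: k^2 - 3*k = (k - 3)*(k)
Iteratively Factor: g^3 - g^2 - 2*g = (g - 2)*(g^2 + g) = (g - 2)*(g + 1)*(g)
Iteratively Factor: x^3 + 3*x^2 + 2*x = (x + 2)*(x^2 + x) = (x + 1)*(x + 2)*(x)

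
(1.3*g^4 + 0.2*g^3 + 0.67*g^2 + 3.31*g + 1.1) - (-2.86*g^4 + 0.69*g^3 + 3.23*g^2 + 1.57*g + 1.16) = 4.16*g^4 - 0.49*g^3 - 2.56*g^2 + 1.74*g - 0.0599999999999998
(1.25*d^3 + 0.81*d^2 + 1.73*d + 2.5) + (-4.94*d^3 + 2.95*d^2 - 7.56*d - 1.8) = -3.69*d^3 + 3.76*d^2 - 5.83*d + 0.7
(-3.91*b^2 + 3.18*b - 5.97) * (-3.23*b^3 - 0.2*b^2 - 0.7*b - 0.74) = 12.6293*b^5 - 9.4894*b^4 + 21.3841*b^3 + 1.8614*b^2 + 1.8258*b + 4.4178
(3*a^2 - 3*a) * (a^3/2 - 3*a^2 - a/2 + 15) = 3*a^5/2 - 21*a^4/2 + 15*a^3/2 + 93*a^2/2 - 45*a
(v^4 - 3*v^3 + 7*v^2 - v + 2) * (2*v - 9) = 2*v^5 - 15*v^4 + 41*v^3 - 65*v^2 + 13*v - 18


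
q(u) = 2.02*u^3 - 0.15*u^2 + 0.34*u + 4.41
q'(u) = 6.06*u^2 - 0.3*u + 0.34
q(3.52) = 91.85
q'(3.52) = 74.37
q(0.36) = 4.61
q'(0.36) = 1.02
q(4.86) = 234.40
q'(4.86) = 142.02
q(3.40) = 83.23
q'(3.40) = 69.37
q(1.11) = 7.37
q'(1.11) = 7.47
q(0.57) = 4.93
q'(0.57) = 2.14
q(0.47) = 4.75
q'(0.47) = 1.54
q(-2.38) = -24.48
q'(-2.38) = 35.38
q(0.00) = 4.41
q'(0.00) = 0.34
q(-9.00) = -1483.38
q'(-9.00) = 493.90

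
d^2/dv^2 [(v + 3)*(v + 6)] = 2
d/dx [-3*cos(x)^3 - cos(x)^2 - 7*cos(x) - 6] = (9*cos(x)^2 + 2*cos(x) + 7)*sin(x)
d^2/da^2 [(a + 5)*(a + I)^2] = 6*a + 10 + 4*I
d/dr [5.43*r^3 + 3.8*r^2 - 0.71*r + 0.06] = 16.29*r^2 + 7.6*r - 0.71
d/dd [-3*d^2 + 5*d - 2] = 5 - 6*d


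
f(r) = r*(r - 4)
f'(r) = 2*r - 4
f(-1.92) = 11.37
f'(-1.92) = -7.84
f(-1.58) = 8.82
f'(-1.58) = -7.16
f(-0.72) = 3.40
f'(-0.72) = -5.44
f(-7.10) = 78.81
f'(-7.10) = -18.20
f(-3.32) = 24.30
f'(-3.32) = -10.64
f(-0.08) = 0.33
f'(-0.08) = -4.16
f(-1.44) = 7.83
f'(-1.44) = -6.88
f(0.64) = -2.15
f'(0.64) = -2.72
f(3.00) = -3.00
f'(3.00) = 2.00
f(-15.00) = 285.00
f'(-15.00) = -34.00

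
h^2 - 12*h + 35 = (h - 7)*(h - 5)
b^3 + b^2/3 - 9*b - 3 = (b - 3)*(b + 1/3)*(b + 3)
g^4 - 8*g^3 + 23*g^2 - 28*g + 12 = (g - 3)*(g - 2)^2*(g - 1)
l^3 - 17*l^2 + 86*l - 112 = (l - 8)*(l - 7)*(l - 2)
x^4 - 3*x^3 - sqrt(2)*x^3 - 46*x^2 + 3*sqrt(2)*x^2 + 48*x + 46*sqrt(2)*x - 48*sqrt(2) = (x - 8)*(x - 1)*(x + 6)*(x - sqrt(2))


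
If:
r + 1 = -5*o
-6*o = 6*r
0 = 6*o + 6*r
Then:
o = -1/4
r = 1/4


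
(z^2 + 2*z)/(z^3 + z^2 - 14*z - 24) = z/(z^2 - z - 12)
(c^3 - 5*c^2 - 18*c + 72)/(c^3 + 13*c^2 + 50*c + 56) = (c^2 - 9*c + 18)/(c^2 + 9*c + 14)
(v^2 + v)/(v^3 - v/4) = 4*(v + 1)/(4*v^2 - 1)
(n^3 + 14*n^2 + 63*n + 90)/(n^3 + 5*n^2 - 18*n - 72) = (n + 5)/(n - 4)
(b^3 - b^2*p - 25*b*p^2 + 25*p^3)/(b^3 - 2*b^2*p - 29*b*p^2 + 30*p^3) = (-b + 5*p)/(-b + 6*p)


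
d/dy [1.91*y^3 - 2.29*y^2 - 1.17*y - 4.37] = 5.73*y^2 - 4.58*y - 1.17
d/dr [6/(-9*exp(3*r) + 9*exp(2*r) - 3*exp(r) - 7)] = (162*exp(2*r) - 108*exp(r) + 18)*exp(r)/(9*exp(3*r) - 9*exp(2*r) + 3*exp(r) + 7)^2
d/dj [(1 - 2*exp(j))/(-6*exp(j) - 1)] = 8*exp(j)/(6*exp(j) + 1)^2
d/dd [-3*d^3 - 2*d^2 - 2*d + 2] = -9*d^2 - 4*d - 2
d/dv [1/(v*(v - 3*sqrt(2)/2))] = (-4*v + 3*sqrt(2))/(v^2*(2*v^2 - 6*sqrt(2)*v + 9))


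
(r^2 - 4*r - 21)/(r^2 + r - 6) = (r - 7)/(r - 2)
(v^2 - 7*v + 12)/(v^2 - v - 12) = (v - 3)/(v + 3)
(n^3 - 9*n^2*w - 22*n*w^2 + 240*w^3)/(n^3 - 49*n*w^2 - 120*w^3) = (n - 6*w)/(n + 3*w)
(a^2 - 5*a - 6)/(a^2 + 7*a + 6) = (a - 6)/(a + 6)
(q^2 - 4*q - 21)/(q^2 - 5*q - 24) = (q - 7)/(q - 8)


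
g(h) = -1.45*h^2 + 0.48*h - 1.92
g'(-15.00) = 43.98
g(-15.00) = -335.37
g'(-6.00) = 17.88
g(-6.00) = -57.00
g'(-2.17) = 6.77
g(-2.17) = -9.79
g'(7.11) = -20.14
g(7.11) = -71.81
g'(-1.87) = 5.90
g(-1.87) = -7.89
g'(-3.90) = 11.79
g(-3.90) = -25.85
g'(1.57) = -4.07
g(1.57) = -4.74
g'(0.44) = -0.80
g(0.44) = -1.99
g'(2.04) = -5.44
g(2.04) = -6.98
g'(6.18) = -17.44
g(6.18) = -54.33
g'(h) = 0.48 - 2.9*h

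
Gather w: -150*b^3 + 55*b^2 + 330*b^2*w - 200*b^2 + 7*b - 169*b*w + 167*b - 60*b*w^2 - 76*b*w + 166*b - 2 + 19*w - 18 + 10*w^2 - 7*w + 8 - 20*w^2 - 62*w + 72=-150*b^3 - 145*b^2 + 340*b + w^2*(-60*b - 10) + w*(330*b^2 - 245*b - 50) + 60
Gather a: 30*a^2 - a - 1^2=30*a^2 - a - 1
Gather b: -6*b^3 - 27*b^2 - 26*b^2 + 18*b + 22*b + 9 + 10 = -6*b^3 - 53*b^2 + 40*b + 19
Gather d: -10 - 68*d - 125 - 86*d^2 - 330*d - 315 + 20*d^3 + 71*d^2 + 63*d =20*d^3 - 15*d^2 - 335*d - 450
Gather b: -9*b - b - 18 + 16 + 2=-10*b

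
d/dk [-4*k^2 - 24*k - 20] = -8*k - 24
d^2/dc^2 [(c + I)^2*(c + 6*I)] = 6*c + 16*I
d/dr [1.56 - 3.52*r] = -3.52000000000000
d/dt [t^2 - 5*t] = 2*t - 5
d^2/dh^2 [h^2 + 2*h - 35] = 2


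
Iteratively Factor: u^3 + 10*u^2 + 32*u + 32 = (u + 2)*(u^2 + 8*u + 16) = (u + 2)*(u + 4)*(u + 4)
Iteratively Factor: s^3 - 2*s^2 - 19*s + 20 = (s - 1)*(s^2 - s - 20) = (s - 1)*(s + 4)*(s - 5)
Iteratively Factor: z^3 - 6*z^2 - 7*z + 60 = (z - 4)*(z^2 - 2*z - 15) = (z - 4)*(z + 3)*(z - 5)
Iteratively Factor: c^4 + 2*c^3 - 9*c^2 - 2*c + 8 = (c - 1)*(c^3 + 3*c^2 - 6*c - 8) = (c - 2)*(c - 1)*(c^2 + 5*c + 4) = (c - 2)*(c - 1)*(c + 4)*(c + 1)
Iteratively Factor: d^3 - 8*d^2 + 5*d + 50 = (d + 2)*(d^2 - 10*d + 25) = (d - 5)*(d + 2)*(d - 5)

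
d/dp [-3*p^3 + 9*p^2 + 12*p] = -9*p^2 + 18*p + 12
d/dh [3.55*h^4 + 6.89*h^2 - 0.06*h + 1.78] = 14.2*h^3 + 13.78*h - 0.06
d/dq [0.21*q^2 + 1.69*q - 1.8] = 0.42*q + 1.69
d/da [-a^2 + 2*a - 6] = 2 - 2*a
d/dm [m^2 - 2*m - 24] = 2*m - 2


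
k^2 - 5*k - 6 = (k - 6)*(k + 1)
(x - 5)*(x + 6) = x^2 + x - 30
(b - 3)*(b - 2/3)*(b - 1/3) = b^3 - 4*b^2 + 29*b/9 - 2/3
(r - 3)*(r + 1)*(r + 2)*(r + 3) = r^4 + 3*r^3 - 7*r^2 - 27*r - 18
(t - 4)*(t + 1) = t^2 - 3*t - 4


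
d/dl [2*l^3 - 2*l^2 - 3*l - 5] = 6*l^2 - 4*l - 3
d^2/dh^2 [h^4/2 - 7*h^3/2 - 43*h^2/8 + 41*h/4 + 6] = 6*h^2 - 21*h - 43/4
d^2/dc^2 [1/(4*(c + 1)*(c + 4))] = ((c + 1)^2 + (c + 1)*(c + 4) + (c + 4)^2)/(2*(c + 1)^3*(c + 4)^3)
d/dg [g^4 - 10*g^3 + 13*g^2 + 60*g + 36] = 4*g^3 - 30*g^2 + 26*g + 60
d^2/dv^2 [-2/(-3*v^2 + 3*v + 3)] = 4*(v^2 - v - (2*v - 1)^2 - 1)/(3*(-v^2 + v + 1)^3)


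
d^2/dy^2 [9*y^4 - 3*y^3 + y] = 18*y*(6*y - 1)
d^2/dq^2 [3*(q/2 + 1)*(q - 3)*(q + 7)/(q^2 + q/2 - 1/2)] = 6*(-61*q^3 - 471*q^2 - 327*q - 133)/(8*q^6 + 12*q^5 - 6*q^4 - 11*q^3 + 3*q^2 + 3*q - 1)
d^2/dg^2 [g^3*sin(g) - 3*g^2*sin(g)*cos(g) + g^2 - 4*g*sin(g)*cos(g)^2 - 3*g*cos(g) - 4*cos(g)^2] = -g^3*sin(g) + 6*g^2*sin(2*g) + 6*g^2*cos(g) + 7*g*sin(g) + 9*g*sin(3*g) + 3*g*cos(g) - 12*g*cos(2*g) + 6*sin(g) - 3*sin(2*g) - 2*cos(g) + 8*cos(2*g) - 6*cos(3*g) + 2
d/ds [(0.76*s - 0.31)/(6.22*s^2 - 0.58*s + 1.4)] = (-4.7272*s^2 + 3.8564*s + 0.8842)/(38.6884*s^4 - 7.2152*s^3 + 17.7524*s^2 - 1.624*s + 1.96)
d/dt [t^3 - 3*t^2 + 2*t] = 3*t^2 - 6*t + 2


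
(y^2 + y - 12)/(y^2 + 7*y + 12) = (y - 3)/(y + 3)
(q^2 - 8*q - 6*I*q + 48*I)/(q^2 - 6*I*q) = (q - 8)/q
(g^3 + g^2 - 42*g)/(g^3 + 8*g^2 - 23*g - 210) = g*(g - 6)/(g^2 + g - 30)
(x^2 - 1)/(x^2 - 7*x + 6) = (x + 1)/(x - 6)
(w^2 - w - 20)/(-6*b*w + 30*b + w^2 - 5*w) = (w + 4)/(-6*b + w)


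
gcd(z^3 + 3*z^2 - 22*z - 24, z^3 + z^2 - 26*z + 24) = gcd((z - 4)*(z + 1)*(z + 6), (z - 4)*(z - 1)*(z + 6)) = z^2 + 2*z - 24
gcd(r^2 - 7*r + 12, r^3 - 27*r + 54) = r - 3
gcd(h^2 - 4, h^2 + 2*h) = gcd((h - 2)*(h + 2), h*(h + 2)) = h + 2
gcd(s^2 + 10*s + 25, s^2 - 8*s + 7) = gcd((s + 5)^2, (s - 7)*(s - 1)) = 1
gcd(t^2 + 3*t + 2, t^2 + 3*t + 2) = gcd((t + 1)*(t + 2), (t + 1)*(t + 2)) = t^2 + 3*t + 2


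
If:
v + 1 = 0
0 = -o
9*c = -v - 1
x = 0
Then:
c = 0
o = 0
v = -1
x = 0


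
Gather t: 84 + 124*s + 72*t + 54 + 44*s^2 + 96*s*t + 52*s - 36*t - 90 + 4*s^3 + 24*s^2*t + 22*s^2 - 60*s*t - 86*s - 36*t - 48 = 4*s^3 + 66*s^2 + 90*s + t*(24*s^2 + 36*s)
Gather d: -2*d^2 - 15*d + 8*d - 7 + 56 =-2*d^2 - 7*d + 49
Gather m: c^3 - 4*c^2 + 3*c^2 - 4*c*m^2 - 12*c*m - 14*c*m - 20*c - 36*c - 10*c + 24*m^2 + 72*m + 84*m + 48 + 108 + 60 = c^3 - c^2 - 66*c + m^2*(24 - 4*c) + m*(156 - 26*c) + 216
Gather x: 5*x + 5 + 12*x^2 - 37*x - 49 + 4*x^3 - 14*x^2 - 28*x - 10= 4*x^3 - 2*x^2 - 60*x - 54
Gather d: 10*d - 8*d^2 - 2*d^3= -2*d^3 - 8*d^2 + 10*d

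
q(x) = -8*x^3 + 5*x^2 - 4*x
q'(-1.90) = -109.64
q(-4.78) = 1007.08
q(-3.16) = 315.00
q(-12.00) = 14592.00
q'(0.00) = -4.00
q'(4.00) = -348.00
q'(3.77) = -307.41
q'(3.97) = -342.56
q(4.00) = -448.00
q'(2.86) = -171.71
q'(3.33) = -236.83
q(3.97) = -437.64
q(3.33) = -253.28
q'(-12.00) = -3580.00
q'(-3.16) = -275.25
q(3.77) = -372.68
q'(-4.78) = -600.16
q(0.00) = 0.00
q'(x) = -24*x^2 + 10*x - 4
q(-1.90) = 80.52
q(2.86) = -157.69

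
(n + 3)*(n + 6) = n^2 + 9*n + 18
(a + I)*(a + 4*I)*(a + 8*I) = a^3 + 13*I*a^2 - 44*a - 32*I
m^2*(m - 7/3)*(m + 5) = m^4 + 8*m^3/3 - 35*m^2/3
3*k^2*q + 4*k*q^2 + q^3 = q*(k + q)*(3*k + q)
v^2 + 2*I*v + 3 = (v - I)*(v + 3*I)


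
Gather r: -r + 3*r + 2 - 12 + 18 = 2*r + 8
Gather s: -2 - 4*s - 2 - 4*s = -8*s - 4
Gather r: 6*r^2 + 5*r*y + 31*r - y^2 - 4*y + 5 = 6*r^2 + r*(5*y + 31) - y^2 - 4*y + 5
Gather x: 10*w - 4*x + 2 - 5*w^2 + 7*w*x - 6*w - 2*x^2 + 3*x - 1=-5*w^2 + 4*w - 2*x^2 + x*(7*w - 1) + 1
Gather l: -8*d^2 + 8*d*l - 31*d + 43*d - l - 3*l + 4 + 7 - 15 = -8*d^2 + 12*d + l*(8*d - 4) - 4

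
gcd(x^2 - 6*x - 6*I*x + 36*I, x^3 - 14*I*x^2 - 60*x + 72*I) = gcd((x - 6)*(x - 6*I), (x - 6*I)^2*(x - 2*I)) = x - 6*I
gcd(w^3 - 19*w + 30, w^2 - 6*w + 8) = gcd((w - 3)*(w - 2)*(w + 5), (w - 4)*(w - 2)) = w - 2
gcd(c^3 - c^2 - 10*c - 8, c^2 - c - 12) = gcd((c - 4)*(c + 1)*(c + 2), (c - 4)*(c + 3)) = c - 4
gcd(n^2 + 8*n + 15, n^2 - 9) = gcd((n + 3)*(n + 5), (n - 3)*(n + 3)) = n + 3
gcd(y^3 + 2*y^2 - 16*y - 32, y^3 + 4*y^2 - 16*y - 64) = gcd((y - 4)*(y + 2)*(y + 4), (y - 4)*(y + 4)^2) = y^2 - 16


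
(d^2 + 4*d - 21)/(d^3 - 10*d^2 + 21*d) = (d + 7)/(d*(d - 7))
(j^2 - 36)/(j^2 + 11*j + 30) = (j - 6)/(j + 5)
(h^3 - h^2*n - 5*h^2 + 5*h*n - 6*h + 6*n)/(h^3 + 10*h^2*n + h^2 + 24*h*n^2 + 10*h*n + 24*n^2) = (h^2 - h*n - 6*h + 6*n)/(h^2 + 10*h*n + 24*n^2)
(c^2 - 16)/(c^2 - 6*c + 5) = (c^2 - 16)/(c^2 - 6*c + 5)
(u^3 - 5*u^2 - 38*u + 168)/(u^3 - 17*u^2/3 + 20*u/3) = 3*(u^2 - u - 42)/(u*(3*u - 5))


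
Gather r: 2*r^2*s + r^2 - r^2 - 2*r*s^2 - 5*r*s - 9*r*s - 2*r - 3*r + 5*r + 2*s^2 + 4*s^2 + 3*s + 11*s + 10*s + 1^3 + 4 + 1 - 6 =2*r^2*s + r*(-2*s^2 - 14*s) + 6*s^2 + 24*s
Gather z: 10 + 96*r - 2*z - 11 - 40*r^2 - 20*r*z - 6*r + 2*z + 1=-40*r^2 - 20*r*z + 90*r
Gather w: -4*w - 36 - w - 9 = -5*w - 45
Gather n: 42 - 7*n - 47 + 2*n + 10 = 5 - 5*n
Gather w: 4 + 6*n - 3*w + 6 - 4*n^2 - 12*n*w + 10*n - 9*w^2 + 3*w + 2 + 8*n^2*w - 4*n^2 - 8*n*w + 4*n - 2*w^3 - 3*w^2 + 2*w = -8*n^2 + 20*n - 2*w^3 - 12*w^2 + w*(8*n^2 - 20*n + 2) + 12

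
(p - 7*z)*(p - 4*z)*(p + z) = p^3 - 10*p^2*z + 17*p*z^2 + 28*z^3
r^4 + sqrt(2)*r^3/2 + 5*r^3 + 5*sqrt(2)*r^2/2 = r^2*(r + 5)*(r + sqrt(2)/2)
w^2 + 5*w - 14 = (w - 2)*(w + 7)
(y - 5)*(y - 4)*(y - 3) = y^3 - 12*y^2 + 47*y - 60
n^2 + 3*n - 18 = (n - 3)*(n + 6)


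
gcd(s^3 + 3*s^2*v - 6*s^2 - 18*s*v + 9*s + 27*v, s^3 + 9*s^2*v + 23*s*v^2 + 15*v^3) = s + 3*v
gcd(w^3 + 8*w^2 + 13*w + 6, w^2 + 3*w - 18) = w + 6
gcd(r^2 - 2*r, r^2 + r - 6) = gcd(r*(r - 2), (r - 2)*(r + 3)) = r - 2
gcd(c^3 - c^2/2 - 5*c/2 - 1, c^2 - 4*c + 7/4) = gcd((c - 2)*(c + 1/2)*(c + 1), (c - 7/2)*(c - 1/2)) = 1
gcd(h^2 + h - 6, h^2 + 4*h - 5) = 1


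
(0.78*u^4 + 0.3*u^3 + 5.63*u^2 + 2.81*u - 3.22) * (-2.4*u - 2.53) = -1.872*u^5 - 2.6934*u^4 - 14.271*u^3 - 20.9879*u^2 + 0.6187*u + 8.1466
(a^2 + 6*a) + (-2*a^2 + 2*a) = -a^2 + 8*a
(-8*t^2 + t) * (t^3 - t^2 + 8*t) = -8*t^5 + 9*t^4 - 65*t^3 + 8*t^2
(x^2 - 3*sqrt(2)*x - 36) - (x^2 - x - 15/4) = -3*sqrt(2)*x + x - 129/4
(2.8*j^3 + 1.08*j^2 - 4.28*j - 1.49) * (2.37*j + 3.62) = 6.636*j^4 + 12.6956*j^3 - 6.234*j^2 - 19.0249*j - 5.3938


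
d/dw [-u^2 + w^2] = 2*w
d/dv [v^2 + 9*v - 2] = 2*v + 9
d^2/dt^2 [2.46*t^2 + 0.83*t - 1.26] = 4.92000000000000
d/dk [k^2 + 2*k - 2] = 2*k + 2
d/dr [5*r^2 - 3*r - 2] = 10*r - 3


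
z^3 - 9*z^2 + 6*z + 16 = (z - 8)*(z - 2)*(z + 1)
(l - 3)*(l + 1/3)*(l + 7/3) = l^3 - l^2/3 - 65*l/9 - 7/3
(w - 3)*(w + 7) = w^2 + 4*w - 21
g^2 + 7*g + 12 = (g + 3)*(g + 4)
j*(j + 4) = j^2 + 4*j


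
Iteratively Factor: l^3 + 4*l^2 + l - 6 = (l + 3)*(l^2 + l - 2) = (l - 1)*(l + 3)*(l + 2)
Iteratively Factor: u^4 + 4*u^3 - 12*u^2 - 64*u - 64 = (u + 4)*(u^3 - 12*u - 16) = (u - 4)*(u + 4)*(u^2 + 4*u + 4) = (u - 4)*(u + 2)*(u + 4)*(u + 2)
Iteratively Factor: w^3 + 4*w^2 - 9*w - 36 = (w + 3)*(w^2 + w - 12) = (w + 3)*(w + 4)*(w - 3)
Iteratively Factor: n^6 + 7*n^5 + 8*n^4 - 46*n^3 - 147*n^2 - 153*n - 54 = (n + 3)*(n^5 + 4*n^4 - 4*n^3 - 34*n^2 - 45*n - 18) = (n + 3)^2*(n^4 + n^3 - 7*n^2 - 13*n - 6) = (n + 1)*(n + 3)^2*(n^3 - 7*n - 6) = (n - 3)*(n + 1)*(n + 3)^2*(n^2 + 3*n + 2) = (n - 3)*(n + 1)^2*(n + 3)^2*(n + 2)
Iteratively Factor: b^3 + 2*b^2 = (b + 2)*(b^2) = b*(b + 2)*(b)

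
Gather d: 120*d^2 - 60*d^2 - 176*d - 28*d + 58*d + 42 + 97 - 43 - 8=60*d^2 - 146*d + 88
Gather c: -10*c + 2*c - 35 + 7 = -8*c - 28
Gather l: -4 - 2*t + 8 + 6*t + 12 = 4*t + 16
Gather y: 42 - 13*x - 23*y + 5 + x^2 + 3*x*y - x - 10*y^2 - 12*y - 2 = x^2 - 14*x - 10*y^2 + y*(3*x - 35) + 45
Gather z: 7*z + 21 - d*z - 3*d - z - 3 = -3*d + z*(6 - d) + 18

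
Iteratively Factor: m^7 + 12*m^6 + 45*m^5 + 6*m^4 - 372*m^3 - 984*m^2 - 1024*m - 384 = (m + 4)*(m^6 + 8*m^5 + 13*m^4 - 46*m^3 - 188*m^2 - 232*m - 96) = (m + 2)*(m + 4)*(m^5 + 6*m^4 + m^3 - 48*m^2 - 92*m - 48) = (m + 2)*(m + 4)^2*(m^4 + 2*m^3 - 7*m^2 - 20*m - 12) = (m + 1)*(m + 2)*(m + 4)^2*(m^3 + m^2 - 8*m - 12) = (m + 1)*(m + 2)^2*(m + 4)^2*(m^2 - m - 6) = (m - 3)*(m + 1)*(m + 2)^2*(m + 4)^2*(m + 2)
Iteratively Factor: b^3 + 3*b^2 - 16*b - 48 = (b + 4)*(b^2 - b - 12) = (b + 3)*(b + 4)*(b - 4)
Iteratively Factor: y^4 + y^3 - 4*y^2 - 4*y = (y)*(y^3 + y^2 - 4*y - 4) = y*(y + 1)*(y^2 - 4) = y*(y - 2)*(y + 1)*(y + 2)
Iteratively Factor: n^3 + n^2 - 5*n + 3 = (n + 3)*(n^2 - 2*n + 1) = (n - 1)*(n + 3)*(n - 1)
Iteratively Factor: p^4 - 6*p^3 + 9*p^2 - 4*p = (p - 4)*(p^3 - 2*p^2 + p) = p*(p - 4)*(p^2 - 2*p + 1) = p*(p - 4)*(p - 1)*(p - 1)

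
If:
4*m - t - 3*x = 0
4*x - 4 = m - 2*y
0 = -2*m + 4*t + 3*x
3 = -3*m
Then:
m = -1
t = 2/3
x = -14/9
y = 83/18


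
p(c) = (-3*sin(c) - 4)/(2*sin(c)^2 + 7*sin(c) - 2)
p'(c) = (-4*sin(c)*cos(c) - 7*cos(c))*(-3*sin(c) - 4)/(2*sin(c)^2 + 7*sin(c) - 2)^2 - 3*cos(c)/(2*sin(c)^2 + 7*sin(c) - 2) = (6*sin(c)^2 + 16*sin(c) + 34)*cos(c)/(7*sin(c) - cos(2*c) - 1)^2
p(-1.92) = 0.17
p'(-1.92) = -0.18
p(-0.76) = 0.33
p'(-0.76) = 0.54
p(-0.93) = 0.25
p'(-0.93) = 0.37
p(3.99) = 0.29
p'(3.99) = -0.45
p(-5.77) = -2.85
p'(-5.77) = 10.25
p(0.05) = 2.52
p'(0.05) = 12.85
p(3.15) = 1.93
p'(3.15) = -7.99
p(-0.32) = 0.76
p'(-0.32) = 1.75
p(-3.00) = 1.21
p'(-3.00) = -3.63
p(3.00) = 4.55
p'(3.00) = -38.09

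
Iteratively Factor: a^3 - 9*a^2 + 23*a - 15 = (a - 3)*(a^2 - 6*a + 5) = (a - 5)*(a - 3)*(a - 1)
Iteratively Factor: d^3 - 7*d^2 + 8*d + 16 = (d - 4)*(d^2 - 3*d - 4) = (d - 4)^2*(d + 1)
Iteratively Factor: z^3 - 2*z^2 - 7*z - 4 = (z + 1)*(z^2 - 3*z - 4) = (z - 4)*(z + 1)*(z + 1)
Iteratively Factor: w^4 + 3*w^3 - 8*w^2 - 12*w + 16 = (w - 2)*(w^3 + 5*w^2 + 2*w - 8) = (w - 2)*(w - 1)*(w^2 + 6*w + 8) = (w - 2)*(w - 1)*(w + 2)*(w + 4)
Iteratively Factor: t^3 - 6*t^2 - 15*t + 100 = (t - 5)*(t^2 - t - 20) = (t - 5)*(t + 4)*(t - 5)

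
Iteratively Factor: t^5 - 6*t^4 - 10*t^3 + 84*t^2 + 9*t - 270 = (t + 3)*(t^4 - 9*t^3 + 17*t^2 + 33*t - 90) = (t - 3)*(t + 3)*(t^3 - 6*t^2 - t + 30) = (t - 5)*(t - 3)*(t + 3)*(t^2 - t - 6) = (t - 5)*(t - 3)*(t + 2)*(t + 3)*(t - 3)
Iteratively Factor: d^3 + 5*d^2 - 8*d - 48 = (d - 3)*(d^2 + 8*d + 16) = (d - 3)*(d + 4)*(d + 4)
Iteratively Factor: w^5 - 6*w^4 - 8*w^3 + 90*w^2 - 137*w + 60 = (w - 1)*(w^4 - 5*w^3 - 13*w^2 + 77*w - 60) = (w - 1)*(w + 4)*(w^3 - 9*w^2 + 23*w - 15) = (w - 1)^2*(w + 4)*(w^2 - 8*w + 15) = (w - 3)*(w - 1)^2*(w + 4)*(w - 5)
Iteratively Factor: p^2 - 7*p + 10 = (p - 5)*(p - 2)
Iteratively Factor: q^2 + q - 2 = (q - 1)*(q + 2)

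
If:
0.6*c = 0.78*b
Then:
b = 0.769230769230769*c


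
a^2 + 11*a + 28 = (a + 4)*(a + 7)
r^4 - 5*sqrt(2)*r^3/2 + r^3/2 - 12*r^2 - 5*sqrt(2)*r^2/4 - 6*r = r*(r + 1/2)*(r - 4*sqrt(2))*(r + 3*sqrt(2)/2)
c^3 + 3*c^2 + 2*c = c*(c + 1)*(c + 2)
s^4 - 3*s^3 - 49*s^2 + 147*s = s*(s - 7)*(s - 3)*(s + 7)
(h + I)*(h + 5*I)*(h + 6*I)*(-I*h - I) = -I*h^4 + 12*h^3 - I*h^3 + 12*h^2 + 41*I*h^2 - 30*h + 41*I*h - 30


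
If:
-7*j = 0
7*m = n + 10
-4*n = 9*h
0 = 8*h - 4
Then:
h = 1/2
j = 0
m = 71/56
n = -9/8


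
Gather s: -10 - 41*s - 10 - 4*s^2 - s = -4*s^2 - 42*s - 20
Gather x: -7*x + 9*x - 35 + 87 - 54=2*x - 2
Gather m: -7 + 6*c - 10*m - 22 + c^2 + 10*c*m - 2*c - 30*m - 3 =c^2 + 4*c + m*(10*c - 40) - 32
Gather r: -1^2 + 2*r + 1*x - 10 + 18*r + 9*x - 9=20*r + 10*x - 20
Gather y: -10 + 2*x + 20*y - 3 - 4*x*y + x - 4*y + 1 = 3*x + y*(16 - 4*x) - 12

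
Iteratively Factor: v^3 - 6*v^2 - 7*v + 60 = (v + 3)*(v^2 - 9*v + 20) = (v - 4)*(v + 3)*(v - 5)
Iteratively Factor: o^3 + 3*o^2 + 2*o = (o + 1)*(o^2 + 2*o) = o*(o + 1)*(o + 2)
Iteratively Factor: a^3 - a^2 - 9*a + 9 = (a + 3)*(a^2 - 4*a + 3) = (a - 3)*(a + 3)*(a - 1)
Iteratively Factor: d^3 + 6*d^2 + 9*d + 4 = (d + 1)*(d^2 + 5*d + 4) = (d + 1)^2*(d + 4)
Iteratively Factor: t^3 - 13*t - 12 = (t - 4)*(t^2 + 4*t + 3) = (t - 4)*(t + 1)*(t + 3)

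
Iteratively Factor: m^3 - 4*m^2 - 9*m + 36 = (m - 3)*(m^2 - m - 12) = (m - 4)*(m - 3)*(m + 3)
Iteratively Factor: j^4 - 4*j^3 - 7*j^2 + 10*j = (j + 2)*(j^3 - 6*j^2 + 5*j) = (j - 5)*(j + 2)*(j^2 - j) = (j - 5)*(j - 1)*(j + 2)*(j)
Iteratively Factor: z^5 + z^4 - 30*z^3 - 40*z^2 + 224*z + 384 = (z - 4)*(z^4 + 5*z^3 - 10*z^2 - 80*z - 96) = (z - 4)^2*(z^3 + 9*z^2 + 26*z + 24) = (z - 4)^2*(z + 2)*(z^2 + 7*z + 12) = (z - 4)^2*(z + 2)*(z + 4)*(z + 3)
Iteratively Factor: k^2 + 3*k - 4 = (k + 4)*(k - 1)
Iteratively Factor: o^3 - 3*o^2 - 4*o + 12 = (o + 2)*(o^2 - 5*o + 6) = (o - 2)*(o + 2)*(o - 3)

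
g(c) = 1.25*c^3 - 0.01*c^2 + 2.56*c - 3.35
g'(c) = 3.75*c^2 - 0.02*c + 2.56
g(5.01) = 166.41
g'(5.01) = 96.59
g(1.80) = 8.52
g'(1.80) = 14.67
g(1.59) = 5.72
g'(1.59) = 12.01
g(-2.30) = -24.50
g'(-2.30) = 22.44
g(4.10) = 93.13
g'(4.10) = 65.52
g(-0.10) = -3.61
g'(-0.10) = 2.60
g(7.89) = 630.19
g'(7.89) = 235.85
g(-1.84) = -15.88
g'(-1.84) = 15.29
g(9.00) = 930.13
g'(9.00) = 306.13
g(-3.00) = -44.87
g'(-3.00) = 36.37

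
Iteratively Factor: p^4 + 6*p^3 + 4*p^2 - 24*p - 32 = (p + 4)*(p^3 + 2*p^2 - 4*p - 8) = (p - 2)*(p + 4)*(p^2 + 4*p + 4) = (p - 2)*(p + 2)*(p + 4)*(p + 2)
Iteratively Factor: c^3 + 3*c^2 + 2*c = (c + 1)*(c^2 + 2*c) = (c + 1)*(c + 2)*(c)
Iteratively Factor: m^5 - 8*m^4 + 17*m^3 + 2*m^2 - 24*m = (m + 1)*(m^4 - 9*m^3 + 26*m^2 - 24*m) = (m - 4)*(m + 1)*(m^3 - 5*m^2 + 6*m) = (m - 4)*(m - 3)*(m + 1)*(m^2 - 2*m) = (m - 4)*(m - 3)*(m - 2)*(m + 1)*(m)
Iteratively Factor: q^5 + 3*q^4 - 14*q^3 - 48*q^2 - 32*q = (q + 2)*(q^4 + q^3 - 16*q^2 - 16*q) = (q - 4)*(q + 2)*(q^3 + 5*q^2 + 4*q) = (q - 4)*(q + 2)*(q + 4)*(q^2 + q) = (q - 4)*(q + 1)*(q + 2)*(q + 4)*(q)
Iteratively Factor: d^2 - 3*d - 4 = (d - 4)*(d + 1)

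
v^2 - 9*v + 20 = (v - 5)*(v - 4)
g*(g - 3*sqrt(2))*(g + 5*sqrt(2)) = g^3 + 2*sqrt(2)*g^2 - 30*g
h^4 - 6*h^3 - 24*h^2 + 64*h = h*(h - 8)*(h - 2)*(h + 4)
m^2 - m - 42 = (m - 7)*(m + 6)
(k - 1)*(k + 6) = k^2 + 5*k - 6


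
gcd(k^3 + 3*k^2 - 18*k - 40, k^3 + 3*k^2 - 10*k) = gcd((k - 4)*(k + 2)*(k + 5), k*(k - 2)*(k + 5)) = k + 5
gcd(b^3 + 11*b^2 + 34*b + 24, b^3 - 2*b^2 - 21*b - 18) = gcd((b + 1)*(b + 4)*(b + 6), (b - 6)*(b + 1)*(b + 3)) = b + 1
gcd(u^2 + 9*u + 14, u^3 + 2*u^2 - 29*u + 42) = u + 7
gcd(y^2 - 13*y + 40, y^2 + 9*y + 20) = 1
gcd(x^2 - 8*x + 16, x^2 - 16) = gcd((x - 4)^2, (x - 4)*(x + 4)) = x - 4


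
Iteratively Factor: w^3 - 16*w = (w - 4)*(w^2 + 4*w) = (w - 4)*(w + 4)*(w)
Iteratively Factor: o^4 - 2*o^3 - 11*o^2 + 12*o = (o - 4)*(o^3 + 2*o^2 - 3*o) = (o - 4)*(o - 1)*(o^2 + 3*o) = (o - 4)*(o - 1)*(o + 3)*(o)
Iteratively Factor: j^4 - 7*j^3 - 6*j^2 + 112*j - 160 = (j - 2)*(j^3 - 5*j^2 - 16*j + 80) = (j - 4)*(j - 2)*(j^2 - j - 20) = (j - 5)*(j - 4)*(j - 2)*(j + 4)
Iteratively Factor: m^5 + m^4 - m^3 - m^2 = (m - 1)*(m^4 + 2*m^3 + m^2) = m*(m - 1)*(m^3 + 2*m^2 + m) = m*(m - 1)*(m + 1)*(m^2 + m) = m^2*(m - 1)*(m + 1)*(m + 1)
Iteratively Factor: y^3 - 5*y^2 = (y - 5)*(y^2) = y*(y - 5)*(y)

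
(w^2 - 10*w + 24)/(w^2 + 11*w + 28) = (w^2 - 10*w + 24)/(w^2 + 11*w + 28)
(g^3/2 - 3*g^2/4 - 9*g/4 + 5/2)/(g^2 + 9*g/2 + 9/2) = (2*g^3 - 3*g^2 - 9*g + 10)/(2*(2*g^2 + 9*g + 9))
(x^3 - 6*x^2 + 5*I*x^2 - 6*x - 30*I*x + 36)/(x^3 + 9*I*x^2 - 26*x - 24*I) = (x - 6)/(x + 4*I)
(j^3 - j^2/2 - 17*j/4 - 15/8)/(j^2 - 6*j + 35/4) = (4*j^2 + 8*j + 3)/(2*(2*j - 7))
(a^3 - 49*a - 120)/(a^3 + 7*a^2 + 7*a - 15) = (a - 8)/(a - 1)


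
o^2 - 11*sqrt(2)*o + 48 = (o - 8*sqrt(2))*(o - 3*sqrt(2))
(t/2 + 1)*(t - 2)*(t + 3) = t^3/2 + 3*t^2/2 - 2*t - 6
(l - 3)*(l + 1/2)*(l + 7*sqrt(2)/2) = l^3 - 5*l^2/2 + 7*sqrt(2)*l^2/2 - 35*sqrt(2)*l/4 - 3*l/2 - 21*sqrt(2)/4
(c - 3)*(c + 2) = c^2 - c - 6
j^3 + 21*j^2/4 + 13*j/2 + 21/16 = (j + 1/4)*(j + 3/2)*(j + 7/2)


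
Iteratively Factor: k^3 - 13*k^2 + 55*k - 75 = (k - 5)*(k^2 - 8*k + 15) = (k - 5)^2*(k - 3)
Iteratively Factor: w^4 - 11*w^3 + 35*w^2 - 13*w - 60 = (w + 1)*(w^3 - 12*w^2 + 47*w - 60) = (w - 5)*(w + 1)*(w^2 - 7*w + 12) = (w - 5)*(w - 4)*(w + 1)*(w - 3)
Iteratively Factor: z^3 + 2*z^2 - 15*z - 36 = (z + 3)*(z^2 - z - 12) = (z + 3)^2*(z - 4)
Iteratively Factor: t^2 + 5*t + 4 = (t + 1)*(t + 4)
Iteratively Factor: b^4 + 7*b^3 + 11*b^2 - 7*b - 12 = (b - 1)*(b^3 + 8*b^2 + 19*b + 12) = (b - 1)*(b + 3)*(b^2 + 5*b + 4) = (b - 1)*(b + 3)*(b + 4)*(b + 1)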